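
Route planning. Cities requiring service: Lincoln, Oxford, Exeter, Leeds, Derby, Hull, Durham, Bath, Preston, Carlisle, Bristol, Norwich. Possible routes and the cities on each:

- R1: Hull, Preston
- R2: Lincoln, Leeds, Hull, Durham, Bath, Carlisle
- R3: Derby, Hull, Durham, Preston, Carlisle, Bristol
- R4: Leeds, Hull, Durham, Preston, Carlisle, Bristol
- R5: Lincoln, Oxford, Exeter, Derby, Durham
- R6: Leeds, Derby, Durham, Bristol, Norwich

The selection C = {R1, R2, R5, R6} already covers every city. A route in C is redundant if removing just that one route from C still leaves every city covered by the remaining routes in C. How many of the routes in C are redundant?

Drop R1: Preston uncovered — not redundant.
Drop R2: Bath, Carlisle uncovered — not redundant.
Drop R5: Oxford, Exeter uncovered — not redundant.
Drop R6: Bristol, Norwich uncovered — not redundant.
None of the routes in C is redundant.

0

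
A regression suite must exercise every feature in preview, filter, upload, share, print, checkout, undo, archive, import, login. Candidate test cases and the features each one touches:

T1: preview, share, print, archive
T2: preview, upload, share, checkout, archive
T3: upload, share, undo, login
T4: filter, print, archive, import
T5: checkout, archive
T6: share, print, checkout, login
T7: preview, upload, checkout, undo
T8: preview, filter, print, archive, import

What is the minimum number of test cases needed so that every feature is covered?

T2, T3, T4 together cover {preview, filter, upload, share, print, checkout, undo, archive, import, login} — every feature.
No 2 of the 8 test cases cover everything (all 28 pairs fall short), so 3 is minimum.

3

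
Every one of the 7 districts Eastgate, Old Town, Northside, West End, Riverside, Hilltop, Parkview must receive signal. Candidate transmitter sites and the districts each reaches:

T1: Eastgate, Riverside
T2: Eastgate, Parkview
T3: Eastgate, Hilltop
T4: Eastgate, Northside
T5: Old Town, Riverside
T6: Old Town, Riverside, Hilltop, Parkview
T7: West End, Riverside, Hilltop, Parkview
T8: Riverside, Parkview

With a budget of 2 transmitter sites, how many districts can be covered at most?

6

Choosing T4, T6 covers {Eastgate, Old Town, Northside, Riverside, Hilltop, Parkview} — 6 districts.
No choice of 2 transmitter sites does better; here West End is left uncovered.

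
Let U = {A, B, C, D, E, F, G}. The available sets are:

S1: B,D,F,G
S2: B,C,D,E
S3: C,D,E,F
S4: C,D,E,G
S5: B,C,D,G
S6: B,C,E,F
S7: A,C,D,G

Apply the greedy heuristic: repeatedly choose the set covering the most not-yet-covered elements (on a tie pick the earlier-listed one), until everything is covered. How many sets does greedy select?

3

Pick 1: S1 covers 4 new elements (B, D, F, G).
Pick 2: S2 covers 2 new elements (C, E).
Pick 3: S7 covers 1 new elements (A).
Greedy uses 3 sets. (The true minimum is 2.)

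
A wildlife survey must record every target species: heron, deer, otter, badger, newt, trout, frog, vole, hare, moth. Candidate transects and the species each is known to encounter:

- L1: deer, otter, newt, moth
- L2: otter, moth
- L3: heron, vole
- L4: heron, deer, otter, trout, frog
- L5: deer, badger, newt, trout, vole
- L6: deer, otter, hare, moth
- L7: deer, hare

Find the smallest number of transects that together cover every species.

L4, L5, L6 together cover {heron, deer, otter, badger, newt, trout, frog, vole, hare, moth} — every species.
No 2 of the 7 transects cover everything (all 21 pairs fall short), so 3 is minimum.

3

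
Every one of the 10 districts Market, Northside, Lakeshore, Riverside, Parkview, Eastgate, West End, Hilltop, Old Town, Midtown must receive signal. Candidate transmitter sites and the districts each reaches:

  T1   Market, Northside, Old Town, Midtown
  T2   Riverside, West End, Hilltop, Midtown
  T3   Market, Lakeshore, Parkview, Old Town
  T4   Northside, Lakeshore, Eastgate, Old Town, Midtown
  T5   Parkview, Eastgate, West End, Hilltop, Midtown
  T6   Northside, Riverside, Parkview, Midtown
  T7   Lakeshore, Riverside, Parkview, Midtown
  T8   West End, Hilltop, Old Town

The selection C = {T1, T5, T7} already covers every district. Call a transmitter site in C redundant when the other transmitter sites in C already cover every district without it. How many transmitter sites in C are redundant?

Drop T1: Market, Northside, Old Town uncovered — not redundant.
Drop T5: Eastgate, West End, Hilltop uncovered — not redundant.
Drop T7: Lakeshore, Riverside uncovered — not redundant.
None of the transmitter sites in C is redundant.

0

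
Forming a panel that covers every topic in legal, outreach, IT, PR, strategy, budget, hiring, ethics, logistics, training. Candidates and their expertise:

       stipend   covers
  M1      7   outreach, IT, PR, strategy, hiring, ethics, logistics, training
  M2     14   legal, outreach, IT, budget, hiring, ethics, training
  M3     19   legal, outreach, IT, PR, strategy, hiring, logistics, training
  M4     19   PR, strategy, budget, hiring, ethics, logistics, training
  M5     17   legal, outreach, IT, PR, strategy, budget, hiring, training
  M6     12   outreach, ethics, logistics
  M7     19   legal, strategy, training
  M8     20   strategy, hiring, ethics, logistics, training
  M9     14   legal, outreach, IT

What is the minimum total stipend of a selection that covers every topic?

21

M1, M2 cover every topic at stipend 7 + 14 = 21.
Any cover uses at least 2 members; among all covering selections none totals below 21.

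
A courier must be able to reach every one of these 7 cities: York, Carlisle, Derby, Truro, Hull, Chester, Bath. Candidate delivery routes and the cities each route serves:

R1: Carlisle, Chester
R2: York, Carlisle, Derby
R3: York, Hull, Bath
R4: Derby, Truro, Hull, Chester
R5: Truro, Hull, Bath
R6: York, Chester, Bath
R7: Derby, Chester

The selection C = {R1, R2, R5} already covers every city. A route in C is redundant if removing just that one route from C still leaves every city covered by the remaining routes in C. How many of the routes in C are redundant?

0

Drop R1: Chester uncovered — not redundant.
Drop R2: York, Derby uncovered — not redundant.
Drop R5: Truro, Hull, Bath uncovered — not redundant.
None of the routes in C is redundant.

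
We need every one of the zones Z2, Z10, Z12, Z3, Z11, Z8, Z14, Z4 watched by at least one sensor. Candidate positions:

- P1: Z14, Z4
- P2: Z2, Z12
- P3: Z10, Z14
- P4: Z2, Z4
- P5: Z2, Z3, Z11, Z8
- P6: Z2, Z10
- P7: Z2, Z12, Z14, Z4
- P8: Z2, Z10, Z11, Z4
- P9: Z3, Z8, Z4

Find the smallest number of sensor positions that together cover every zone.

P3, P5, P7 together cover {Z2, Z10, Z12, Z3, Z11, Z8, Z14, Z4} — every zone.
No 2 of the 9 sensor positions cover everything (all 36 pairs fall short), so 3 is minimum.

3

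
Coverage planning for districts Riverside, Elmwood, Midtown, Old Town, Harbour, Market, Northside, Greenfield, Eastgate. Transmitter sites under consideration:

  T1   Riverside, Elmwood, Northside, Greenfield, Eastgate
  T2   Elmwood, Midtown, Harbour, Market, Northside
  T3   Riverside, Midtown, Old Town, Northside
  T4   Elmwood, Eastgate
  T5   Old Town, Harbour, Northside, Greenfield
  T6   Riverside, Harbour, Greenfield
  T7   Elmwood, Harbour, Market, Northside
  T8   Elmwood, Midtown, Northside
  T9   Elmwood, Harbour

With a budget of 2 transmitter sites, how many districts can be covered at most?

8

Choosing T1, T2 covers {Riverside, Elmwood, Midtown, Harbour, Market, Northside, Greenfield, Eastgate} — 8 districts.
No choice of 2 transmitter sites does better; here Old Town is left uncovered.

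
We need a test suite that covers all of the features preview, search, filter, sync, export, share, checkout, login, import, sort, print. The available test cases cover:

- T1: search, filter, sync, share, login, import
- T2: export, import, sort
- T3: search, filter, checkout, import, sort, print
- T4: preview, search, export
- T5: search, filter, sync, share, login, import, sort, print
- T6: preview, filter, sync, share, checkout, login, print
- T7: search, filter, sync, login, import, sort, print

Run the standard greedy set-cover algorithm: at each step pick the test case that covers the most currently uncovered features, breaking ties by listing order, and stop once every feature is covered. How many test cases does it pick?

Pick 1: T5 covers 8 new features (search, filter, sync, share, login, import, sort, print).
Pick 2: T4 covers 2 new features (preview, export).
Pick 3: T3 covers 1 new features (checkout).
Greedy uses 3 test cases.

3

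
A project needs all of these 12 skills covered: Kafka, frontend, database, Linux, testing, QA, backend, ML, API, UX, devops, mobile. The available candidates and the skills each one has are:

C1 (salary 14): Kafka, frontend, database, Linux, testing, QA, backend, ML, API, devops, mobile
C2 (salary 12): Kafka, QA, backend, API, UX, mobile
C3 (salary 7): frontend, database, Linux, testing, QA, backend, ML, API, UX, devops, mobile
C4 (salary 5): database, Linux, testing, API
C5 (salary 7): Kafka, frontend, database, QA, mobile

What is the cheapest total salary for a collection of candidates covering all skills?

14

C3, C5 cover every skill at salary 7 + 7 = 14.
Any cover uses at least 2 candidates; among all covering selections none totals below 14.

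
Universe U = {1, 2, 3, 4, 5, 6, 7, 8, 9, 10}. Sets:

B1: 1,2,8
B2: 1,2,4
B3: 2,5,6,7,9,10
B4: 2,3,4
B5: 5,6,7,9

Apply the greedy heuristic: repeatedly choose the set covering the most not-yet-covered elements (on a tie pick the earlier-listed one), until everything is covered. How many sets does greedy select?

Pick 1: B3 covers 6 new elements (2, 5, 6, 7, 9, 10).
Pick 2: B1 covers 2 new elements (1, 8).
Pick 3: B4 covers 2 new elements (3, 4).
Greedy uses 3 sets.

3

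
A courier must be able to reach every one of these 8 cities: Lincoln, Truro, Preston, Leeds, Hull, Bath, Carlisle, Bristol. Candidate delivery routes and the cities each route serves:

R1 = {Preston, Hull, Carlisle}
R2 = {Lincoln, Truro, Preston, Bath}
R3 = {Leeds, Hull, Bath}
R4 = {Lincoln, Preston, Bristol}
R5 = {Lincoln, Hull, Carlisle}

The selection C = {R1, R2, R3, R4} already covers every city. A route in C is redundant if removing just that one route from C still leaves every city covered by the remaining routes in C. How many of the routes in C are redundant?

0

Drop R1: Carlisle uncovered — not redundant.
Drop R2: Truro uncovered — not redundant.
Drop R3: Leeds uncovered — not redundant.
Drop R4: Bristol uncovered — not redundant.
None of the routes in C is redundant.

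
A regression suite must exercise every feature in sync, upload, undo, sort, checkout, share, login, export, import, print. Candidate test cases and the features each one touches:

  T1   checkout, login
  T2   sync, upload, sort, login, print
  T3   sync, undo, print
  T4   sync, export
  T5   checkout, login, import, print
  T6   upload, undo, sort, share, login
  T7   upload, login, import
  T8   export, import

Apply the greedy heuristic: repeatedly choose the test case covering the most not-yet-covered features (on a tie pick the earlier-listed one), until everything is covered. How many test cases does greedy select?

Pick 1: T2 covers 5 new features (sync, upload, sort, login, print).
Pick 2: T5 covers 2 new features (checkout, import).
Pick 3: T6 covers 2 new features (undo, share).
Pick 4: T4 covers 1 new features (export).
Greedy uses 4 test cases. (The true minimum is 3.)

4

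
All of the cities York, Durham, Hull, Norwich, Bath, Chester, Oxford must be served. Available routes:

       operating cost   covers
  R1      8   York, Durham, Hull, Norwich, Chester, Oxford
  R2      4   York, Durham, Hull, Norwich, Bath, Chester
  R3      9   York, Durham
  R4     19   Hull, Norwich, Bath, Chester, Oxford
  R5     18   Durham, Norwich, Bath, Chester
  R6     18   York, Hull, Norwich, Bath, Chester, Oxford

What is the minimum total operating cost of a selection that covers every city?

R1, R2 cover every city at operating cost 8 + 4 = 12.
Any cover uses at least 2 routes; among all covering selections none totals below 12.

12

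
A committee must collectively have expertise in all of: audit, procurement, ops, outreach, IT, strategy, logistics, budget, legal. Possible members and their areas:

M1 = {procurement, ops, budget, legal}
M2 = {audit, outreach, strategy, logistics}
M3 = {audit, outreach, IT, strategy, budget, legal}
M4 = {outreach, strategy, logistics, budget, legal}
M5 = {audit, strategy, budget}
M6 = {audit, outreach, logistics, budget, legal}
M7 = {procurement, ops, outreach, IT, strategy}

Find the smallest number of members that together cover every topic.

M6, M7 together cover {audit, procurement, ops, outreach, IT, strategy, logistics, budget, legal} — every topic.
No single member contains all 9 topics, so 2 is optimal.
Greedy (largest uncovered first) would take M3, M1, M2 — 3 members — but 2 suffice.

2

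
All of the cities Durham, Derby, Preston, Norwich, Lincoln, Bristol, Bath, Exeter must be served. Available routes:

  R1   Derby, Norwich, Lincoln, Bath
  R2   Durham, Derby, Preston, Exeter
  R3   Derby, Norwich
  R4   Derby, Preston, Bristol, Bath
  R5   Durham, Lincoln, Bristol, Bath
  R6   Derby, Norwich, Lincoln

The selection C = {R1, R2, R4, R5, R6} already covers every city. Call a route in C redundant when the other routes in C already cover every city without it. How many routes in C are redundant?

4

Drop R1: the rest still cover every city — redundant.
Drop R2: Exeter uncovered — not redundant.
Drop R4: the rest still cover every city — redundant.
Drop R5: the rest still cover every city — redundant.
Drop R6: the rest still cover every city — redundant.
4 redundant: R1, R4, R5, R6.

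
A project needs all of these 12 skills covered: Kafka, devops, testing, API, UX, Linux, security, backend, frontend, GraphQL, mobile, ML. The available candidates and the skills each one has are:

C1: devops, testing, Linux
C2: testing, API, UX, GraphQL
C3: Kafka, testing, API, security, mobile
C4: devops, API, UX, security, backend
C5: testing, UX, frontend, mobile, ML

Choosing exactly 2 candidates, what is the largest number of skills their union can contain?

Choosing C4, C5 covers {devops, testing, API, UX, security, backend, frontend, mobile, ML} — 9 skills.
No choice of 2 candidates does better; here Kafka, Linux, GraphQL are left uncovered.

9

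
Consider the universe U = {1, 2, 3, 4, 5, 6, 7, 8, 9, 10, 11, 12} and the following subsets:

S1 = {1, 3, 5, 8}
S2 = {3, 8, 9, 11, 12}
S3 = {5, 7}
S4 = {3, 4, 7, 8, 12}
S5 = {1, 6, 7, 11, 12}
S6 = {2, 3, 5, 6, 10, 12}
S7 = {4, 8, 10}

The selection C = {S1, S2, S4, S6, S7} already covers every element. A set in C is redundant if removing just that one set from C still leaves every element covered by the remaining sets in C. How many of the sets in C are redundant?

1

Drop S1: 1 uncovered — not redundant.
Drop S2: 9, 11 uncovered — not redundant.
Drop S4: 7 uncovered — not redundant.
Drop S6: 2, 6 uncovered — not redundant.
Drop S7: the rest still cover every element — redundant.
1 redundant: S7.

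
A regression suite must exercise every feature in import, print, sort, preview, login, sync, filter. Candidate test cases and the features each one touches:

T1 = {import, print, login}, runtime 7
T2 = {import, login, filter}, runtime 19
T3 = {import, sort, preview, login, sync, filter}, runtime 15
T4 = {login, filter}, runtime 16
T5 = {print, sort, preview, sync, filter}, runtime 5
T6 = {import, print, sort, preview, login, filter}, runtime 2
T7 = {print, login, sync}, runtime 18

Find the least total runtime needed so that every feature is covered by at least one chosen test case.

7

T5, T6 cover every feature at runtime 5 + 2 = 7.
Any cover uses at least 2 test cases; among all covering selections none totals below 7.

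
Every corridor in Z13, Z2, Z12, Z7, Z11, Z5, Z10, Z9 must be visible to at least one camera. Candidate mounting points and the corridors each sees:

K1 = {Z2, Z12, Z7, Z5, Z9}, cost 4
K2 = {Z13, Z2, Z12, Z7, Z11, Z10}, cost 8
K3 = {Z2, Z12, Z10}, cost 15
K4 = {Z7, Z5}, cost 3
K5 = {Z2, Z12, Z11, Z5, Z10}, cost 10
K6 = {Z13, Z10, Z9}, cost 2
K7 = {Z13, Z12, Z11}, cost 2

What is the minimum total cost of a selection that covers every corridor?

K1, K6, K7 cover every corridor at cost 4 + 2 + 2 = 8.
Any cover uses at least 2 camera mounts; among all covering selections none totals below 8.

8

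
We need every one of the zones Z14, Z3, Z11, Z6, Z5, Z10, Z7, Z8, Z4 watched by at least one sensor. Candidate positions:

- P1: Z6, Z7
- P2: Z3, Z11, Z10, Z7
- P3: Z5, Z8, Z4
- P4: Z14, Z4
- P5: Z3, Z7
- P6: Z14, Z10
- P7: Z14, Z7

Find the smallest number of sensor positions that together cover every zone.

4

P1, P2, P3, P4 together cover {Z14, Z3, Z11, Z6, Z5, Z10, Z7, Z8, Z4} — every zone.
No 3 of the 7 sensor positions cover everything (all 35 triples fall short), so 4 is minimum.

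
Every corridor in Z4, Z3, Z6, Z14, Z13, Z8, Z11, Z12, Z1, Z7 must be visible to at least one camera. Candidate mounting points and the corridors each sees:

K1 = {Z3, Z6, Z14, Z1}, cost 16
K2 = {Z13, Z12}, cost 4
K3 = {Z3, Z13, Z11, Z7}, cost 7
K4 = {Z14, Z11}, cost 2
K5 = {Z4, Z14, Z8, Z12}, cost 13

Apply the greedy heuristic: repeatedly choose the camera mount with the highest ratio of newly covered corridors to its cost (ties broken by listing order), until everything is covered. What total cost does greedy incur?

42

Pick 1: K4 adds 2 new (Z14, Z11) at cost 2 (ratio 2/2).
Pick 2: K2 adds 2 new (Z13, Z12) at cost 4 (ratio 2/4).
Pick 3: K3 adds 2 new (Z3, Z7) at cost 7 (ratio 2/7).
Pick 4: K5 adds 2 new (Z4, Z8) at cost 13 (ratio 2/13).
Pick 5: K1 adds 2 new (Z6, Z1) at cost 16 (ratio 2/16).
Greedy total cost: 2 + 4 + 7 + 13 + 16 = 42. (The true optimum is 36, so greedy overshoots here.)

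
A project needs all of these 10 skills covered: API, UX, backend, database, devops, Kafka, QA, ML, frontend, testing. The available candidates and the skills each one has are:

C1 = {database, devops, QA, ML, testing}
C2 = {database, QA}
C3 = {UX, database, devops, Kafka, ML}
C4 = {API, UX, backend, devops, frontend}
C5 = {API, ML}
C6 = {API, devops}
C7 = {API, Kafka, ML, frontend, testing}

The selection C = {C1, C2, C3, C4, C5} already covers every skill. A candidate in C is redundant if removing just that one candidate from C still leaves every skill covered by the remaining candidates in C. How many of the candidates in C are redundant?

2

Drop C1: testing uncovered — not redundant.
Drop C2: the rest still cover every skill — redundant.
Drop C3: Kafka uncovered — not redundant.
Drop C4: backend, frontend uncovered — not redundant.
Drop C5: the rest still cover every skill — redundant.
2 redundant: C2, C5.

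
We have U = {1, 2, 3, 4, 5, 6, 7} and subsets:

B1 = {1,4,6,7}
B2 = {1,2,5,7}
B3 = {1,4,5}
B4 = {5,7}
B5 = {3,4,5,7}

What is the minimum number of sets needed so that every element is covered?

B1, B2, B5 together cover {1, 2, 3, 4, 5, 6, 7} — every element.
No 2 of the 5 sets cover everything (all 10 pairs fall short), so 3 is minimum.

3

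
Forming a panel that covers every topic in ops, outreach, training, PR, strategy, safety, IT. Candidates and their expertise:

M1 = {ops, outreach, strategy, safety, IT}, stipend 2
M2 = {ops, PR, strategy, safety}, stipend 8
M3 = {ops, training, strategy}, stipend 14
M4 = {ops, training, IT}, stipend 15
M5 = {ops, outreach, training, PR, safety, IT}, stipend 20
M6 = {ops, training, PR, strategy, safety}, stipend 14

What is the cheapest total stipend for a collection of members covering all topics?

M1, M6 cover every topic at stipend 2 + 14 = 16.
Any cover uses at least 2 members; among all covering selections none totals below 16.

16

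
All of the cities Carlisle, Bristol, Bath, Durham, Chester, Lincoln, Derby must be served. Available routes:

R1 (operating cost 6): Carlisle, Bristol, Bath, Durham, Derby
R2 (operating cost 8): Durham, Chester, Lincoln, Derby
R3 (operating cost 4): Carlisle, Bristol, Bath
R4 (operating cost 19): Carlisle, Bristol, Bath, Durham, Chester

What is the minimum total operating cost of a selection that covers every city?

12

R2, R3 cover every city at operating cost 8 + 4 = 12.
Any cover uses at least 2 routes; among all covering selections none totals below 12.
Greedy by coverage-per-operating cost would pick R1, R2 for 14 — worse than the optimum 12.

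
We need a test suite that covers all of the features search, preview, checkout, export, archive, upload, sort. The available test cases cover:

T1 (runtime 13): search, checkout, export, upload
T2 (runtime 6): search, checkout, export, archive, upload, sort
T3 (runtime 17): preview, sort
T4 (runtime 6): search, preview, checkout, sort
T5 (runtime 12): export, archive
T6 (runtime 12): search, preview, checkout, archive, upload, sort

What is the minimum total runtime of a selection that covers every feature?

12

T2, T4 cover every feature at runtime 6 + 6 = 12.
Any cover uses at least 2 test cases; among all covering selections none totals below 12.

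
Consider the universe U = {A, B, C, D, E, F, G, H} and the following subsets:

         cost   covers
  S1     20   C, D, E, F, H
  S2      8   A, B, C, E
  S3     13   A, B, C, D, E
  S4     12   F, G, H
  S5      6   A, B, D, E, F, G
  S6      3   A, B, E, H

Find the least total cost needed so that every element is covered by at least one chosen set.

17

S2, S5, S6 cover every element at cost 8 + 6 + 3 = 17.
Any cover uses at least 2 sets; among all covering selections none totals below 17.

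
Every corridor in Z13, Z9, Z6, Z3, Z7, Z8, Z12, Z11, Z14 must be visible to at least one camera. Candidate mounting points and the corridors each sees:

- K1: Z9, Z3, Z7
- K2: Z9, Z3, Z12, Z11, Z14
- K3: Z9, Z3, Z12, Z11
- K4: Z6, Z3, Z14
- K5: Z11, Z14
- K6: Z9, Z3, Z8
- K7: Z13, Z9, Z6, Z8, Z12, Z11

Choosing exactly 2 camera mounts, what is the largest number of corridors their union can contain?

Choosing K1, K7 covers {Z13, Z9, Z6, Z3, Z7, Z8, Z12, Z11} — 8 corridors.
No choice of 2 camera mounts does better; here Z14 is left uncovered.

8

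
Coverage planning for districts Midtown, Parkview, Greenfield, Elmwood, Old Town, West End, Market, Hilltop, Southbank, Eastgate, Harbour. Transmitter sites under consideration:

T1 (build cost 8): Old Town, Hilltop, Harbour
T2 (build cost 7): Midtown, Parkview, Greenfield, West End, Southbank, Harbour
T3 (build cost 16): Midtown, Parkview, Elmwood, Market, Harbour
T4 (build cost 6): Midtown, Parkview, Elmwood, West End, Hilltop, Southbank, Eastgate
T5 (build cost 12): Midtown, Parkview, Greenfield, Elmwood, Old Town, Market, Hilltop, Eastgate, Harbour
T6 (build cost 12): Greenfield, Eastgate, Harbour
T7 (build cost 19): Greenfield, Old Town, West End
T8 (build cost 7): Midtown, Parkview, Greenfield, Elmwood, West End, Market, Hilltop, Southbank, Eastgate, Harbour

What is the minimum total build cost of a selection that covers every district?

T1, T8 cover every district at build cost 8 + 7 = 15.
Any cover uses at least 2 transmitter sites; among all covering selections none totals below 15.

15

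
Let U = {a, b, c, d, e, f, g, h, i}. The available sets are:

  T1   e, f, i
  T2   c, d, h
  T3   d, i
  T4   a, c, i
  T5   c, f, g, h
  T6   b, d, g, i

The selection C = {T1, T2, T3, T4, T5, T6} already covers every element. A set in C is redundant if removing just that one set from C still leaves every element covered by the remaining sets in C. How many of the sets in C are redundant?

3

Drop T1: e uncovered — not redundant.
Drop T2: the rest still cover every element — redundant.
Drop T3: the rest still cover every element — redundant.
Drop T4: a uncovered — not redundant.
Drop T5: the rest still cover every element — redundant.
Drop T6: b uncovered — not redundant.
3 redundant: T2, T3, T5.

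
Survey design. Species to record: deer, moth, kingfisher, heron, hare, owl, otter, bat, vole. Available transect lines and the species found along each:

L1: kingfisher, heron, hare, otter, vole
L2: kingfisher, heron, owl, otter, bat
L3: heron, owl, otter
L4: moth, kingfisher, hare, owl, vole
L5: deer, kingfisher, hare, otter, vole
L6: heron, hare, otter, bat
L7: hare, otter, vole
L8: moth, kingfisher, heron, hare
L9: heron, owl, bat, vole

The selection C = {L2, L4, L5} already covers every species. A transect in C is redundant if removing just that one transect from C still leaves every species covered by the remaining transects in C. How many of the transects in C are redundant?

Drop L2: heron, bat uncovered — not redundant.
Drop L4: moth uncovered — not redundant.
Drop L5: deer uncovered — not redundant.
None of the transects in C is redundant.

0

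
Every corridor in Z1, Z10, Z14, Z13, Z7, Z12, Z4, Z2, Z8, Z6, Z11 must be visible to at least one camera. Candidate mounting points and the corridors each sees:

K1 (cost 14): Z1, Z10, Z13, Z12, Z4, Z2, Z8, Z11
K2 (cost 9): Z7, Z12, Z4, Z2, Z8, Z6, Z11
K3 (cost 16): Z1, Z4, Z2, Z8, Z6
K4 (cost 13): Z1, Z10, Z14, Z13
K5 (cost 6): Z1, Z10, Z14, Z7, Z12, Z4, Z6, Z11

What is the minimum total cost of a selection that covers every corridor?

K1, K5 cover every corridor at cost 14 + 6 = 20.
Any cover uses at least 2 camera mounts; among all covering selections none totals below 20.
Greedy by coverage-per-cost would pick K5, K2, K4 for 28 — worse than the optimum 20.

20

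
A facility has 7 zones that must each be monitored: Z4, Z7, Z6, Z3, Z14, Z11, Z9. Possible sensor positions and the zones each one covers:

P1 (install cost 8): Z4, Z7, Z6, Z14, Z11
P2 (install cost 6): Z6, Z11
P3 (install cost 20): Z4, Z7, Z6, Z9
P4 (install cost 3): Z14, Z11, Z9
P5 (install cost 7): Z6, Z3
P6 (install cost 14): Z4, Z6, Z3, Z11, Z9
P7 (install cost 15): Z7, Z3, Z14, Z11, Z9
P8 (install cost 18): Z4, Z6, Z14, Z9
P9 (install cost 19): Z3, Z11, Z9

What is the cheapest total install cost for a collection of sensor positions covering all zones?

P1, P4, P5 cover every zone at install cost 8 + 3 + 7 = 18.
Any cover uses at least 2 sensor positions; among all covering selections none totals below 18.

18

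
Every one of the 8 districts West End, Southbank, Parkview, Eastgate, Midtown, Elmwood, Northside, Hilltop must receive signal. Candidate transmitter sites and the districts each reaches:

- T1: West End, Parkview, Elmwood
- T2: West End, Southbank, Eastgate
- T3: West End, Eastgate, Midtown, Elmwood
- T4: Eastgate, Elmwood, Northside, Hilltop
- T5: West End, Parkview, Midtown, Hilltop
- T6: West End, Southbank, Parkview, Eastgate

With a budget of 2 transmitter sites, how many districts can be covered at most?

7

Choosing T4, T5 covers {West End, Parkview, Eastgate, Midtown, Elmwood, Northside, Hilltop} — 7 districts.
No choice of 2 transmitter sites does better; here Southbank is left uncovered.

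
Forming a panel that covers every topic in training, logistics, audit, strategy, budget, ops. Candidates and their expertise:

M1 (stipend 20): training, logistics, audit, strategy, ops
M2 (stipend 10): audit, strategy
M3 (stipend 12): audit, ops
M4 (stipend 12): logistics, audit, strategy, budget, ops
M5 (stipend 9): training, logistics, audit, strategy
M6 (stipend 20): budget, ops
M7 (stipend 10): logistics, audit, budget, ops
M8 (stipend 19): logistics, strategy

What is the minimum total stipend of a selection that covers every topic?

19

M5, M7 cover every topic at stipend 9 + 10 = 19.
Any cover uses at least 2 members; among all covering selections none totals below 19.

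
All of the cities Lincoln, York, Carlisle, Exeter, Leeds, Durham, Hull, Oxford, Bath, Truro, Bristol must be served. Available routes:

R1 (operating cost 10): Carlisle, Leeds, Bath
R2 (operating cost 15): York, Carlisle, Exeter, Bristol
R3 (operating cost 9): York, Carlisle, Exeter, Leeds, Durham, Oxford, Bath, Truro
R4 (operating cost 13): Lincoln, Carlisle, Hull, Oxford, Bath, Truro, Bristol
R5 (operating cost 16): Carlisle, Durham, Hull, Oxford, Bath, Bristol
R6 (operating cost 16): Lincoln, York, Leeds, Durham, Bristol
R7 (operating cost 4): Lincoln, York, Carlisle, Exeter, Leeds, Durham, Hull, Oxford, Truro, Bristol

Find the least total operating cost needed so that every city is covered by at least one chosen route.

R3, R7 cover every city at operating cost 9 + 4 = 13.
Any cover uses at least 2 routes; among all covering selections none totals below 13.

13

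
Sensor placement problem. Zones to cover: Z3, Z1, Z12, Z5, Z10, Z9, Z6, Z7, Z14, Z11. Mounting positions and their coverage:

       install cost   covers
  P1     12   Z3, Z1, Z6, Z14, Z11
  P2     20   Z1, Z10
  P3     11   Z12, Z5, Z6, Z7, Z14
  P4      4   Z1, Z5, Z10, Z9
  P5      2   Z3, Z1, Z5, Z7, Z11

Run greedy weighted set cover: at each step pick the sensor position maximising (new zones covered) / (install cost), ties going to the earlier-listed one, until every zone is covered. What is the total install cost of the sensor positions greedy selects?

Pick 1: P5 adds 5 new (Z3, Z1, Z5, Z7, Z11) at install cost 2 (ratio 5/2).
Pick 2: P4 adds 2 new (Z10, Z9) at install cost 4 (ratio 2/4).
Pick 3: P3 adds 3 new (Z12, Z6, Z14) at install cost 11 (ratio 3/11).
Greedy total install cost: 2 + 4 + 11 = 17.

17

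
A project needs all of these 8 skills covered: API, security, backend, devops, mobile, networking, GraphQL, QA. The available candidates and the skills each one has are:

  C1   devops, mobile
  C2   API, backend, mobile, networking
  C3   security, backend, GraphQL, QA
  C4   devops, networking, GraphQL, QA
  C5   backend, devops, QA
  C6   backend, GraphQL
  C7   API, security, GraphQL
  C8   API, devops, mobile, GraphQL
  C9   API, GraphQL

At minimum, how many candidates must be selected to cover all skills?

3

C1, C2, C3 together cover {API, security, backend, devops, mobile, networking, GraphQL, QA} — every skill.
No 2 of the 9 candidates cover everything (all 36 pairs fall short), so 3 is minimum.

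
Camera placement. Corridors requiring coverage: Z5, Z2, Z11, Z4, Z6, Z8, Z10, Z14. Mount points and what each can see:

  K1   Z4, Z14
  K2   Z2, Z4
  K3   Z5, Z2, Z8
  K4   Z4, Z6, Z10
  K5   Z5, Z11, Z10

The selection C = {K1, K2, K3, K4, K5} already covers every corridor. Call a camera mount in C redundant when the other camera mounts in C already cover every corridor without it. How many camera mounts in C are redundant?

1

Drop K1: Z14 uncovered — not redundant.
Drop K2: the rest still cover every corridor — redundant.
Drop K3: Z8 uncovered — not redundant.
Drop K4: Z6 uncovered — not redundant.
Drop K5: Z11 uncovered — not redundant.
1 redundant: K2.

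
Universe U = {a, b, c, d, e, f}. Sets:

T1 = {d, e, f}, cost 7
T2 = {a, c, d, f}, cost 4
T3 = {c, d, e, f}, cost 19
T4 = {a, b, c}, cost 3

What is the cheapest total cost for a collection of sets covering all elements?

T1, T4 cover every element at cost 7 + 3 = 10.
Any cover uses at least 2 sets; among all covering selections none totals below 10.
Greedy by coverage-per-cost would pick T2, T4, T1 for 14 — worse than the optimum 10.

10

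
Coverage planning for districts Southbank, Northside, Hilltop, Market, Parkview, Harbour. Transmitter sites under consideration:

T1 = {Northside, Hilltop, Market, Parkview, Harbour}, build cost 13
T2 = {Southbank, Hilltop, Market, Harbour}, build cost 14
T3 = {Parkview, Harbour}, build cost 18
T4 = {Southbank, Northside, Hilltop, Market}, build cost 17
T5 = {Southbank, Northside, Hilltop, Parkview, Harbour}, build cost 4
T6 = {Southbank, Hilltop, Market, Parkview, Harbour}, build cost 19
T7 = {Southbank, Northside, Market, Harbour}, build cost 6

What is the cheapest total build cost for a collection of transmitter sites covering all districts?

T5, T7 cover every district at build cost 4 + 6 = 10.
Any cover uses at least 2 transmitter sites; among all covering selections none totals below 10.

10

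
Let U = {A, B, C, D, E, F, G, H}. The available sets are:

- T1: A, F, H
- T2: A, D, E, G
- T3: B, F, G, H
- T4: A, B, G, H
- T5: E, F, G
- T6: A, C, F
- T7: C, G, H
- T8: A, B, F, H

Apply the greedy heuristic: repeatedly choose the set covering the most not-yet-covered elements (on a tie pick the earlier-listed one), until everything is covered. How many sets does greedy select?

Pick 1: T2 covers 4 new elements (A, D, E, G).
Pick 2: T3 covers 3 new elements (B, F, H).
Pick 3: T6 covers 1 new elements (C).
Greedy uses 3 sets.

3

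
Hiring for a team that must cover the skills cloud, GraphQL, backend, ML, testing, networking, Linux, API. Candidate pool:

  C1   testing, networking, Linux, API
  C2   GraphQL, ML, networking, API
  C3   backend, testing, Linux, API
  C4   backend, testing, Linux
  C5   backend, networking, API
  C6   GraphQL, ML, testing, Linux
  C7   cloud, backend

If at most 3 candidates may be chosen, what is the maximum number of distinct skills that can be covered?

8

Choosing C1, C2, C7 covers {cloud, GraphQL, backend, ML, testing, networking, Linux, API} — 8 skills.
That is all 8 skills.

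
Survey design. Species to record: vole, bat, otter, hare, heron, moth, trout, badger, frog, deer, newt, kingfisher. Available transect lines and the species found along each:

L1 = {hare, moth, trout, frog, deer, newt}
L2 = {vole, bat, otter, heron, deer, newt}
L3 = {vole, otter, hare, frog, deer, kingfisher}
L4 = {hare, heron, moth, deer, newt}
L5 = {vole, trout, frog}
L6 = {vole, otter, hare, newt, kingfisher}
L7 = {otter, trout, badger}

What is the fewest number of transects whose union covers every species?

4

L1, L2, L3, L7 together cover {vole, bat, otter, hare, heron, moth, trout, badger, frog, deer, newt, kingfisher} — every species.
No 3 of the 7 transects cover everything (all 35 triples fall short), so 4 is minimum.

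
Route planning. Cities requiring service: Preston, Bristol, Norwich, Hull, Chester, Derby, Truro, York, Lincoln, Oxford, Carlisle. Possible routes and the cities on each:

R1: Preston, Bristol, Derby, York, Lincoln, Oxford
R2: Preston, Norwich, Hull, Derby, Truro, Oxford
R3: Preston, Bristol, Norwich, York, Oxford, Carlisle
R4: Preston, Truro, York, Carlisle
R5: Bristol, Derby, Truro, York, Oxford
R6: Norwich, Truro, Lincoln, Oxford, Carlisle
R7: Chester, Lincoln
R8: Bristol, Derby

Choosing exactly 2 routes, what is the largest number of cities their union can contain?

Choosing R1, R2 covers {Preston, Bristol, Norwich, Hull, Derby, Truro, York, Lincoln, Oxford} — 9 cities.
No choice of 2 routes does better; here Chester, Carlisle are left uncovered.

9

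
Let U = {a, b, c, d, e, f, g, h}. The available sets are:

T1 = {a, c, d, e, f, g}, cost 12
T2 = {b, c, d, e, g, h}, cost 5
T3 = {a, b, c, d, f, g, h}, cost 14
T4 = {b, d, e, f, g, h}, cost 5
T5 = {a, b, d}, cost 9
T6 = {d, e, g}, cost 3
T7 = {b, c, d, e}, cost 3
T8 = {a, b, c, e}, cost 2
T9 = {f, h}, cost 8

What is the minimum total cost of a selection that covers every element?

7

T4, T8 cover every element at cost 5 + 2 = 7.
Any cover uses at least 2 sets; among all covering selections none totals below 7.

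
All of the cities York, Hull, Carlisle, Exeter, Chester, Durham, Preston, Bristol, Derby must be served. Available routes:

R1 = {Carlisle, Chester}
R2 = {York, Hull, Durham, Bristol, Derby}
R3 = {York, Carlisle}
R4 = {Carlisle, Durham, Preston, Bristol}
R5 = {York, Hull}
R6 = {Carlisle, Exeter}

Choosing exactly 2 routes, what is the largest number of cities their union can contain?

Choosing R1, R2 covers {York, Hull, Carlisle, Chester, Durham, Bristol, Derby} — 7 cities.
No choice of 2 routes does better; here Exeter, Preston are left uncovered.

7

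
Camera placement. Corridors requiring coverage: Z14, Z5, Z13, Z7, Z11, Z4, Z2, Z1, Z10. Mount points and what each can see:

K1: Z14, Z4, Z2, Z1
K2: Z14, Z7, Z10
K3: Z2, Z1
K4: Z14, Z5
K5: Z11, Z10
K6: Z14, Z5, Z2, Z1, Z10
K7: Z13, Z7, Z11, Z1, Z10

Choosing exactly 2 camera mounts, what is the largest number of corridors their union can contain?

Choosing K1, K7 covers {Z14, Z13, Z7, Z11, Z4, Z2, Z1, Z10} — 8 corridors.
No choice of 2 camera mounts does better; here Z5 is left uncovered.

8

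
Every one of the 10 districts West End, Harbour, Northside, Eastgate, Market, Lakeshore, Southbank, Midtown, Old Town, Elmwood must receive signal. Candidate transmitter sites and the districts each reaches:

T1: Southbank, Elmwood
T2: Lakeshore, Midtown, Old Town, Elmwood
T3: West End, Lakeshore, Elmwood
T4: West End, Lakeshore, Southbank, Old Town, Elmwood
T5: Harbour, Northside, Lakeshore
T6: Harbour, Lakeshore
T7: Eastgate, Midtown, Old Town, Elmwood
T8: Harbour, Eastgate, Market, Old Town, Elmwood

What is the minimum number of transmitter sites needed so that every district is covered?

T2, T4, T5, T8 together cover {West End, Harbour, Northside, Eastgate, Market, Lakeshore, Southbank, Midtown, Old Town, Elmwood} — every district.
No 3 of the 8 transmitter sites cover everything (all 56 triples fall short), so 4 is minimum.

4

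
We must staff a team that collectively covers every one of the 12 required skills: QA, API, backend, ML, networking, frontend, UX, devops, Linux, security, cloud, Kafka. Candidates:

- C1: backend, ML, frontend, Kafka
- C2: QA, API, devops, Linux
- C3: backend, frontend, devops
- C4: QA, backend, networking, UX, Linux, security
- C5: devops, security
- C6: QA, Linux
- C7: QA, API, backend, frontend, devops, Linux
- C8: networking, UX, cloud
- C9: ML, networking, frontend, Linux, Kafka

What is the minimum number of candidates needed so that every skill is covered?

4

C1, C2, C4, C8 together cover {QA, API, backend, ML, networking, frontend, UX, devops, Linux, security, cloud, Kafka} — every skill.
No 3 of the 9 candidates cover everything (all 84 triples fall short), so 4 is minimum.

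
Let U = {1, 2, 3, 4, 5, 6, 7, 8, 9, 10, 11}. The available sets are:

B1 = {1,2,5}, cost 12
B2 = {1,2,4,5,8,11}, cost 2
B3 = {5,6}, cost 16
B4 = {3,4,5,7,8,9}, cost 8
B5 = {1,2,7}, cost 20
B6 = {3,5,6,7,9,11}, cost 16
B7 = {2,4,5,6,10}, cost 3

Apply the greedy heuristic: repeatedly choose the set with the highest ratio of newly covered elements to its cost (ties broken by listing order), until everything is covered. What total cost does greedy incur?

13

Pick 1: B2 adds 6 new (1, 2, 4, 5, 8, 11) at cost 2 (ratio 6/2).
Pick 2: B7 adds 2 new (6, 10) at cost 3 (ratio 2/3).
Pick 3: B4 adds 3 new (3, 7, 9) at cost 8 (ratio 3/8).
Greedy total cost: 2 + 3 + 8 = 13.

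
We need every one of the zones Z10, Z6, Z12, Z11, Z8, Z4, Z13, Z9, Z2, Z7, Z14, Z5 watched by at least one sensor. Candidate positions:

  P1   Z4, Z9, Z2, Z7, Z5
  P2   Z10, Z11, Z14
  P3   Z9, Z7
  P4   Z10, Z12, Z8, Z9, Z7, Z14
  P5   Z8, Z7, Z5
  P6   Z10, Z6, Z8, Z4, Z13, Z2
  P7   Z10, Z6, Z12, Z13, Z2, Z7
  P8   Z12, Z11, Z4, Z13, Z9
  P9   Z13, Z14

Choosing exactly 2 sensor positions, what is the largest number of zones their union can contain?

Choosing P4, P6 covers {Z10, Z6, Z12, Z8, Z4, Z13, Z9, Z2, Z7, Z14} — 10 zones.
No choice of 2 sensor positions does better; here Z11, Z5 are left uncovered.

10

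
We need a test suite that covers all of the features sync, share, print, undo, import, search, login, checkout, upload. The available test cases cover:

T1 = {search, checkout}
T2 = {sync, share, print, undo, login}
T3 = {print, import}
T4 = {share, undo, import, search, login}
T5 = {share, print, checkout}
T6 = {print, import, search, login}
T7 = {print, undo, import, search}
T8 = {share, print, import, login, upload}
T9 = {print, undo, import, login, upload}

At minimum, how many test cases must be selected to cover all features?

T1, T2, T8 together cover {sync, share, print, undo, import, search, login, checkout, upload} — every feature.
No 2 of the 9 test cases cover everything (all 36 pairs fall short), so 3 is minimum.

3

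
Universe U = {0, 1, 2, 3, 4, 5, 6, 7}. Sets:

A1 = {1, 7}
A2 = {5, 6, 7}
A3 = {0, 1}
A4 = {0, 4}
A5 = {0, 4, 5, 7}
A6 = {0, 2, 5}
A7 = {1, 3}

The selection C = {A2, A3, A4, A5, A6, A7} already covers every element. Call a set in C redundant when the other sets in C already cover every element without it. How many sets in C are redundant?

3

Drop A2: 6 uncovered — not redundant.
Drop A3: the rest still cover every element — redundant.
Drop A4: the rest still cover every element — redundant.
Drop A5: the rest still cover every element — redundant.
Drop A6: 2 uncovered — not redundant.
Drop A7: 3 uncovered — not redundant.
3 redundant: A3, A4, A5.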